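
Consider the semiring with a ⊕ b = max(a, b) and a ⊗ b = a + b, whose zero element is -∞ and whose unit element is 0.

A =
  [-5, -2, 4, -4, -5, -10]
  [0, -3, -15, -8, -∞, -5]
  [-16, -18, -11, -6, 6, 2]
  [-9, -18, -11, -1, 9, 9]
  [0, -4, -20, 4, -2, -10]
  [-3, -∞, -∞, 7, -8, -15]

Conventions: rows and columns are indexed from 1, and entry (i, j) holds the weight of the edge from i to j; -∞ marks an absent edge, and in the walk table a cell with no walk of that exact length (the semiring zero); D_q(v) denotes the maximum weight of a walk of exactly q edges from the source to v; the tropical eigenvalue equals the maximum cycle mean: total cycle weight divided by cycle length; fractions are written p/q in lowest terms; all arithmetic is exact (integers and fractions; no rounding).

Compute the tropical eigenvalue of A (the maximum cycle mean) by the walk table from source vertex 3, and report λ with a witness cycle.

q=0: [-∞, -∞, 0, -∞, -∞, -∞]
q=1: [-16, -18, -11, -6, 6, 2]
q=2: [6, 2, -12, 10, 4, 3]
q=3: [4, 4, 10, 10, 19, 19]
q=4: [19, 15, 8, 26, 19, 19]
q=5: [19, 17, 23, 26, 35, 35]
q=6: [35, 31, 23, 42, 35, 35]
Optimal cycle mean attained by: cycle 4->6->4, total 9 + 7, length 2.
Answer: λ = 8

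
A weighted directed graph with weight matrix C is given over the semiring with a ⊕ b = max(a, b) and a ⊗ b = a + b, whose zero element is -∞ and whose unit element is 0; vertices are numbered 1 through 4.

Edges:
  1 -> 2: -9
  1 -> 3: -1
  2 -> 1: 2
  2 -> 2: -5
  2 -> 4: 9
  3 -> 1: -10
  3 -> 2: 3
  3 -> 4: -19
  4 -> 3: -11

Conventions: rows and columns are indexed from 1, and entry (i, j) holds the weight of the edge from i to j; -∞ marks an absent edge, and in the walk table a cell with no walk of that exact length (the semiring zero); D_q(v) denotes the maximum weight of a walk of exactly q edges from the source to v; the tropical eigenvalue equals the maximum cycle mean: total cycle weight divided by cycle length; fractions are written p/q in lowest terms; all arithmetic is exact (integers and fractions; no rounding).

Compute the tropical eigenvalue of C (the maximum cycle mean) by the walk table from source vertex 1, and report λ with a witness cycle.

q=0: [0, -∞, -∞, -∞]
q=1: [-∞, -9, -1, -∞]
q=2: [-7, 2, -∞, 0]
q=3: [4, -3, -8, 11]
q=4: [-1, -5, 3, 6]
Optimal cycle mean attained by: cycle 1->3->2->1, total (-1) + 3 + 2, length 3.
Answer: λ = 4/3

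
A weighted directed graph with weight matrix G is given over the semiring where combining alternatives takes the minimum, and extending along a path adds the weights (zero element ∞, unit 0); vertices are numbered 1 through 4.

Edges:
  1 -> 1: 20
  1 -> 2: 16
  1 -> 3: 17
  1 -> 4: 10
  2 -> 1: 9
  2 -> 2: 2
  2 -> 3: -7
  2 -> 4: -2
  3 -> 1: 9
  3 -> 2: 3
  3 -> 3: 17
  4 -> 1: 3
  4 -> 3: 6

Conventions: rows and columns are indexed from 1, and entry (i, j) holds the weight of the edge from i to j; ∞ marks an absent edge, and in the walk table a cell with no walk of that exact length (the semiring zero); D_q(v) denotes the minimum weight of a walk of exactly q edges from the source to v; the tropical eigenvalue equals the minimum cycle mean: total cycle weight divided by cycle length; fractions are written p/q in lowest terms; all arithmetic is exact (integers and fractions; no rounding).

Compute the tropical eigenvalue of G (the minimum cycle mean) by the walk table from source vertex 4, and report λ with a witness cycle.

q=0: [∞, ∞, ∞, 0]
q=1: [3, ∞, 6, ∞]
q=2: [15, 9, 20, 13]
q=3: [16, 11, 2, 7]
q=4: [10, 5, 4, 9]
Optimal cycle mean attained by: cycle 2->3->2, total (-7) + 3, length 2.
Answer: λ = -2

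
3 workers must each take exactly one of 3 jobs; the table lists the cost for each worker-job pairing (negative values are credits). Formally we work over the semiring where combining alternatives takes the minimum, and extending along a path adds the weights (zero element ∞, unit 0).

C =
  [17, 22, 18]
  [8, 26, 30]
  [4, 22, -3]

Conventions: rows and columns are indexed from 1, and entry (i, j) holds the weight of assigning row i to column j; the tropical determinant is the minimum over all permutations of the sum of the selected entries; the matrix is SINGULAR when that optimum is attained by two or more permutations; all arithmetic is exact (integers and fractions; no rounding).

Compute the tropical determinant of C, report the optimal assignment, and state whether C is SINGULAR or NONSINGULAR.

σ = (1, 2, 3): 17 + 26 + (-3) = 40
σ = (1, 3, 2): 17 + 30 + 22 = 69
σ = (2, 1, 3): 22 + 8 + (-3) = 27
σ = (2, 3, 1): 22 + 30 + 4 = 56
σ = (3, 1, 2): 18 + 8 + 22 = 48
σ = (3, 2, 1): 18 + 26 + 4 = 48
Optimal value attained by: σ = (2, 1, 3).
Answer: det⊕(C) = 27; verdict: NONSINGULAR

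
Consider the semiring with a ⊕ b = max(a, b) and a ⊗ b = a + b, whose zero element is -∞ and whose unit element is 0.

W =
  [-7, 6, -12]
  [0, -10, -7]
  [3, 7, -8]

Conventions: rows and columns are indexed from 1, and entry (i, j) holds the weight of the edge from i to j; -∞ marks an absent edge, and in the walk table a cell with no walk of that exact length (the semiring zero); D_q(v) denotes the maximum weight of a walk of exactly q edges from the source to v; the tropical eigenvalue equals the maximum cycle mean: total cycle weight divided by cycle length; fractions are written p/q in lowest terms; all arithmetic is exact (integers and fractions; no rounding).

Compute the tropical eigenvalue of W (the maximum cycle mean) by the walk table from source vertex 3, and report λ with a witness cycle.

q=0: [-∞, -∞, 0]
q=1: [3, 7, -8]
q=2: [7, 9, 0]
q=3: [9, 13, 2]
Optimal cycle mean attained by: cycle 1->2->1, total 6 + 0, length 2.
Answer: λ = 3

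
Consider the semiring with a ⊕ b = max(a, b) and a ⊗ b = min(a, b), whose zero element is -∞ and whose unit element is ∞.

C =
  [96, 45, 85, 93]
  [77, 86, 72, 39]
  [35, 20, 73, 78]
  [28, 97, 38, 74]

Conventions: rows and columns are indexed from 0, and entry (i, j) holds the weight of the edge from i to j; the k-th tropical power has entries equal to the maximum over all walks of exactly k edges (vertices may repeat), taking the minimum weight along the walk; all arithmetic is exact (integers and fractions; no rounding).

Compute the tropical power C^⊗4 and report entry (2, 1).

C^⊗2:
  [96, 93, 85, 93]
  [77, 86, 77, 77]
  [35, 78, 73, 74]
  [77, 86, 72, 74]
C^⊗3:
  [96, 93, 85, 93]
  [77, 86, 77, 77]
  [77, 78, 73, 74]
  [77, 86, 77, 77]
C^⊗4:
  [96, 93, 85, 93]
  [77, 86, 77, 77]
  [77, 78, 77, 77]
  [77, 86, 77, 77]
Key observation: the optimum is the walk 2->3->1->1->1, with weight 78 min 97 min 86 min 86 = 78.
Optimal value attained by: walk 2->3->1->1->1.
Answer: (C^⊗4)[2][1] = 78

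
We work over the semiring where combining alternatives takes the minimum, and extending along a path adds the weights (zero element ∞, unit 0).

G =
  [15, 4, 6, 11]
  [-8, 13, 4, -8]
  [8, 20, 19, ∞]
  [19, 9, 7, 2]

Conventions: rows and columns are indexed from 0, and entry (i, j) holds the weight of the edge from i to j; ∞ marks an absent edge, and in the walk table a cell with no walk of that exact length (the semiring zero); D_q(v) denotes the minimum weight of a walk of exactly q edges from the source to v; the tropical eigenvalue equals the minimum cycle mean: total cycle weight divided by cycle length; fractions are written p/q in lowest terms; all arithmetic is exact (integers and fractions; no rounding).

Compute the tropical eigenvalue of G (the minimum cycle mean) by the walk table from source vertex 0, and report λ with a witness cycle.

q=0: [0, ∞, ∞, ∞]
q=1: [15, 4, 6, 11]
q=2: [-4, 17, 8, -4]
q=3: [9, 0, 2, -2]
q=4: [-8, 7, 4, -8]
Optimal cycle mean attained by: cycle 0->1->0, total 4 + (-8), length 2.
Answer: λ = -2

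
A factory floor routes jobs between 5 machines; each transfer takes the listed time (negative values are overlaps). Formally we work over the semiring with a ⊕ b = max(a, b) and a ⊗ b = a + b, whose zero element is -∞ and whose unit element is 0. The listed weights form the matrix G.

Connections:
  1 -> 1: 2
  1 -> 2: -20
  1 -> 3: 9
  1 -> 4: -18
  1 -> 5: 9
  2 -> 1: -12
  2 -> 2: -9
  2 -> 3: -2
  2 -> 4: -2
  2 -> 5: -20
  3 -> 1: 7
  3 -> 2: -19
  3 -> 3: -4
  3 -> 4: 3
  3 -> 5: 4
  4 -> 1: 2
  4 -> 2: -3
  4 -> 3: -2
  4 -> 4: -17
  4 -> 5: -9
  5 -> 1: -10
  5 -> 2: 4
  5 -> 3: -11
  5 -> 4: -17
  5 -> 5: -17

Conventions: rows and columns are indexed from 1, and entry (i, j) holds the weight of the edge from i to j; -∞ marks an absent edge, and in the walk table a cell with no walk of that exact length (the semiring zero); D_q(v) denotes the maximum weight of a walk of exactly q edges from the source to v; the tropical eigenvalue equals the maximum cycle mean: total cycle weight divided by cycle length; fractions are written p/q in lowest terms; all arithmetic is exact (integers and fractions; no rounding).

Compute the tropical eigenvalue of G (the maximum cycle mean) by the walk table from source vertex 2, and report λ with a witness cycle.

q=0: [-∞, 0, -∞, -∞, -∞]
q=1: [-12, -9, -2, -2, -20]
q=2: [5, -5, -3, 1, 2]
q=3: [7, 6, 14, 0, 14]
q=4: [21, 18, 16, 17, 18]
q=5: [23, 22, 30, 19, 30]
Optimal cycle mean attained by: cycle 1->3->1, total 9 + 7, length 2.
Answer: λ = 8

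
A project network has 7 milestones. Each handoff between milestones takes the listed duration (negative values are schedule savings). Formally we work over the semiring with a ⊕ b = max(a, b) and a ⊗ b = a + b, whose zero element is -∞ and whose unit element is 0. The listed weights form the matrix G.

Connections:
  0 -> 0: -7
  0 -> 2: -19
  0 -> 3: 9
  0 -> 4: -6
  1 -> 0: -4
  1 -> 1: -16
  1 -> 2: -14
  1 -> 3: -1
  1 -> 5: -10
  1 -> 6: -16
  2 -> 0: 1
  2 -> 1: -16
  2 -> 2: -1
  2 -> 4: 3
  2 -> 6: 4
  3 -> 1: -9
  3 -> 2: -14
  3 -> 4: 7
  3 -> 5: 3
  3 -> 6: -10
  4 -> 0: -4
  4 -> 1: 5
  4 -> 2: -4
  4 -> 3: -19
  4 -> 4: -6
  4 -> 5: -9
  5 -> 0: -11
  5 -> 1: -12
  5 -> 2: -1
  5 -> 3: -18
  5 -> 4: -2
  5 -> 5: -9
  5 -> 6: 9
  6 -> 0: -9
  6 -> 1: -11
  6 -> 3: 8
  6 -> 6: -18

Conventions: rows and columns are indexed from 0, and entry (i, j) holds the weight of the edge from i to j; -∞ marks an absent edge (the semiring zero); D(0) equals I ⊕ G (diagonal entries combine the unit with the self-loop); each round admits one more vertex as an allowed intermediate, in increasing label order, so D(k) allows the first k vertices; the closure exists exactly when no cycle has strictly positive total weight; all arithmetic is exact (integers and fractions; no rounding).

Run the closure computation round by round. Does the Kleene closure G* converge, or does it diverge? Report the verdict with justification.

D(0):
  [0, -∞, -19, 9, -6, -∞, -∞]
  [-4, 0, -14, -1, -∞, -10, -16]
  [1, -16, 0, -∞, 3, -∞, 4]
  [-∞, -9, -14, 0, 7, 3, -10]
  [-4, 5, -4, -19, 0, -9, -∞]
  [-11, -12, -1, -18, -2, 0, 9]
  [-9, -11, -∞, 8, -∞, -∞, 0]
D(1):
  [0, -∞, -19, 9, -6, -∞, -∞]
  [-4, 0, -14, 5, -10, -10, -16]
  [1, -16, 0, 10, 3, -∞, 4]
  [-∞, -9, -14, 0, 7, 3, -10]
  [-4, 5, -4, 5, 0, -9, -∞]
  [-11, -12, -1, -2, -2, 0, 9]
  [-9, -11, -28, 8, -15, -∞, 0]
D(2):
  [0, -∞, -19, 9, -6, -∞, -∞]
  [-4, 0, -14, 5, -10, -10, -16]
  [1, -16, 0, 10, 3, -26, 4]
  [-13, -9, -14, 0, 7, 3, -10]
  [1, 5, -4, 10, 0, -5, -11]
  [-11, -12, -1, -2, -2, 0, 9]
  [-9, -11, -25, 8, -15, -21, 0]
D(3):
  [0, -35, -19, 9, -6, -45, -15]
  [-4, 0, -14, 5, -10, -10, -10]
  [1, -16, 0, 10, 3, -26, 4]
  [-13, -9, -14, 0, 7, 3, -10]
  [1, 5, -4, 10, 0, -5, 0]
  [0, -12, -1, 9, 2, 0, 9]
  [-9, -11, -25, 8, -15, -21, 0]
Detection: at round 4, diagonal entry (4, 4) turns strictly positive.
Key observation: the cycle 4->0->3->4 has total weight (-4) + 9 + 7, which is strictly positive.
Answer: DIVERGES — positive cycle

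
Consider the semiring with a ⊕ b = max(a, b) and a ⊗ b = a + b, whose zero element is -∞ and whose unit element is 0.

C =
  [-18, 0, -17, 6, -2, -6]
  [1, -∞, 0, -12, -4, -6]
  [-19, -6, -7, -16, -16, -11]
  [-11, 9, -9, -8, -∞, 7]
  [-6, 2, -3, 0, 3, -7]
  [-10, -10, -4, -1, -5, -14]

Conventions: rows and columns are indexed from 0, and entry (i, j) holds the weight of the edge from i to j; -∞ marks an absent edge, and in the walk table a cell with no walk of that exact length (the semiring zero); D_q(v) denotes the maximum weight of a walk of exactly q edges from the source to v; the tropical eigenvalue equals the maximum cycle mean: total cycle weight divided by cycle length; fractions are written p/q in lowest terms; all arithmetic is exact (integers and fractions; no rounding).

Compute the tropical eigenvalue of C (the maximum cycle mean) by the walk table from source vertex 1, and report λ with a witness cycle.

q=0: [-∞, 0, -∞, -∞, -∞, -∞]
q=1: [1, -∞, 0, -12, -4, -6]
q=2: [-10, 1, -7, 7, -1, -5]
q=3: [2, 16, 1, -1, 2, 14]
q=4: [17, 8, 16, 13, 12, 10]
q=5: [9, 22, 9, 23, 15, 20]
q=6: [23, 32, 22, 19, 18, 30]
Optimal cycle mean attained by: cycle 0->3->1->0, total 6 + 9 + 1, length 3.
Answer: λ = 16/3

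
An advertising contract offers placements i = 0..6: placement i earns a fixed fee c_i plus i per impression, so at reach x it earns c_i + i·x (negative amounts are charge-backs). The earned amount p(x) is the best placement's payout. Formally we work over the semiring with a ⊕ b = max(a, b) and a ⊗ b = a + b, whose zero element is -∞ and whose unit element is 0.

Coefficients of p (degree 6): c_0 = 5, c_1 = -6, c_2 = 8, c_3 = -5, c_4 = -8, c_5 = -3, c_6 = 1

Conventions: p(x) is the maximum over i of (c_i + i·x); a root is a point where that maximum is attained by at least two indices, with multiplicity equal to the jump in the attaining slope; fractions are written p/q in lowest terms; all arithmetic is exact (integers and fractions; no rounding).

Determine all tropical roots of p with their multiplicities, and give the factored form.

hull edge (i=0, c=5) to (i=2, c=8): slope 3/2, span 2
hull edge (i=2, c=8) to (i=6, c=1): slope -7/4, span 4
Factored form: p(x) = 1 ⊗ (x ⊕ (-3/2)) ⊗ (x ⊕ (-3/2)) ⊗ (x ⊕ 7/4) ⊗ (x ⊕ 7/4) ⊗ (x ⊕ 7/4) ⊗ (x ⊕ 7/4)
Answer: roots = -3/2 (mult 2), 7/4 (mult 4)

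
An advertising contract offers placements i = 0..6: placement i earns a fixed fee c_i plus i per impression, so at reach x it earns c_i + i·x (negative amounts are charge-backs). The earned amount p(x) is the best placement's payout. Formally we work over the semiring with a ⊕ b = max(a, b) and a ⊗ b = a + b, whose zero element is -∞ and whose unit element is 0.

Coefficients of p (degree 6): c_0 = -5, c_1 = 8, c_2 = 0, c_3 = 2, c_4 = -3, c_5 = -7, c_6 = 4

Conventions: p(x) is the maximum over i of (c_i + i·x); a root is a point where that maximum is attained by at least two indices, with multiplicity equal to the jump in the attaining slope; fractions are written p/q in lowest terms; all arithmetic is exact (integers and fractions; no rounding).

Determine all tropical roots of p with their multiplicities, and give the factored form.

hull edge (i=0, c=-5) to (i=1, c=8): slope 13, span 1
hull edge (i=1, c=8) to (i=6, c=4): slope -4/5, span 5
Factored form: p(x) = 4 ⊗ (x ⊕ (-13)) ⊗ (x ⊕ 4/5) ⊗ (x ⊕ 4/5) ⊗ (x ⊕ 4/5) ⊗ (x ⊕ 4/5) ⊗ (x ⊕ 4/5)
Answer: roots = -13 (mult 1), 4/5 (mult 5)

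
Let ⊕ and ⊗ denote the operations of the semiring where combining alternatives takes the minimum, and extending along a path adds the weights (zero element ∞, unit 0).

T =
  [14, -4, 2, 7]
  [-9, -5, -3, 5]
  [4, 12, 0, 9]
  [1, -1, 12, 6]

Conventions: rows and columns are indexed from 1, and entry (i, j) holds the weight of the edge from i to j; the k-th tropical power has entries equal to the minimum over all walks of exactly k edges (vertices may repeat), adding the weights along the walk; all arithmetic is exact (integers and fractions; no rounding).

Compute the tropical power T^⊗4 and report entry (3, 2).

T^⊗2:
  [-13, -9, -7, 1]
  [-14, -13, -8, -2]
  [3, 0, 0, 9]
  [-10, -6, -4, 4]
T^⊗3:
  [-18, -17, -12, -6]
  [-22, -18, -16, -8]
  [-9, -5, -3, 5]
  [-15, -14, -9, -3]
T^⊗4:
  [-26, -22, -20, -12]
  [-27, -26, -21, -15]
  [-14, -13, -8, -2]
  [-23, -19, -17, -9]
Key observation: the optimum is the walk 3->1->2->1->2, with weight 4 + (-4) + (-9) + (-4) = -13.
Optimal value attained by: walk 3->1->2->1->2.
Answer: (T^⊗4)[3][2] = -13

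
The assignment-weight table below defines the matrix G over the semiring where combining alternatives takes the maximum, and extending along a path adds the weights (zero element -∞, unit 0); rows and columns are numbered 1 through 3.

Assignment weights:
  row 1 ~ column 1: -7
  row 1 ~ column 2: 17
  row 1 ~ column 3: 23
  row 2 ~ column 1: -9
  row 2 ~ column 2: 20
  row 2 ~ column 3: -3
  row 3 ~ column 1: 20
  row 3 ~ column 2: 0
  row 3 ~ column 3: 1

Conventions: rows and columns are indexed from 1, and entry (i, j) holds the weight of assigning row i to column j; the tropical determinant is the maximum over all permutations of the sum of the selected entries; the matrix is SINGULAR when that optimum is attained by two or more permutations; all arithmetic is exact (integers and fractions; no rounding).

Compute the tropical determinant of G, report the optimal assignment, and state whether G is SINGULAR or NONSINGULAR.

σ = (1, 2, 3): (-7) + 20 + 1 = 14
σ = (1, 3, 2): (-7) + (-3) + 0 = -10
σ = (2, 1, 3): 17 + (-9) + 1 = 9
σ = (2, 3, 1): 17 + (-3) + 20 = 34
σ = (3, 1, 2): 23 + (-9) + 0 = 14
σ = (3, 2, 1): 23 + 20 + 20 = 63
Optimal value attained by: σ = (3, 2, 1).
Answer: det⊕(G) = 63; verdict: NONSINGULAR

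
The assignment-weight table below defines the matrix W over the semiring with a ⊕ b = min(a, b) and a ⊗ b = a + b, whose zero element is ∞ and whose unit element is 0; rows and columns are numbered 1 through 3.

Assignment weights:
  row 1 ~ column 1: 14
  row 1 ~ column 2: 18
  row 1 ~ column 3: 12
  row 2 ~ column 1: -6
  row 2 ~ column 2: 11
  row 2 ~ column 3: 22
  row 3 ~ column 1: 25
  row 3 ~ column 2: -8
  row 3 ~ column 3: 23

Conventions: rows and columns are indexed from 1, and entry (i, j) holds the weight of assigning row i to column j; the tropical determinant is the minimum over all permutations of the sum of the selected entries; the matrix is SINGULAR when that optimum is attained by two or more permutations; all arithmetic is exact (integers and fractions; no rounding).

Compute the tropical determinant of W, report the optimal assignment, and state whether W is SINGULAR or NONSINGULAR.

σ = (1, 2, 3): 14 + 11 + 23 = 48
σ = (1, 3, 2): 14 + 22 + (-8) = 28
σ = (2, 1, 3): 18 + (-6) + 23 = 35
σ = (2, 3, 1): 18 + 22 + 25 = 65
σ = (3, 1, 2): 12 + (-6) + (-8) = -2
σ = (3, 2, 1): 12 + 11 + 25 = 48
Optimal value attained by: σ = (3, 1, 2).
Answer: det⊕(W) = -2; verdict: NONSINGULAR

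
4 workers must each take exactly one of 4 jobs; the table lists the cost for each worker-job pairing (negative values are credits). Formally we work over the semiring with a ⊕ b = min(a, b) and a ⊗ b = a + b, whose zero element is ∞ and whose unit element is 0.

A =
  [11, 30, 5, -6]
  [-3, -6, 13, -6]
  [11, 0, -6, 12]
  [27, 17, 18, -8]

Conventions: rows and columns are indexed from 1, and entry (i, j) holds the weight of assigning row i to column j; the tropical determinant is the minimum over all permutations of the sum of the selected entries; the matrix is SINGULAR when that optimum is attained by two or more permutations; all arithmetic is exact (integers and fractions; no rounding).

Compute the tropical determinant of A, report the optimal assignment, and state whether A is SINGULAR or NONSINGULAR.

σ = (1, 2, 3, 4): 11 + (-6) + (-6) + (-8) = -9
σ = (1, 2, 4, 3): 11 + (-6) + 12 + 18 = 35
σ = (1, 3, 2, 4): 11 + 13 + 0 + (-8) = 16
σ = (1, 3, 4, 2): 11 + 13 + 12 + 17 = 53
σ = (1, 4, 2, 3): 11 + (-6) + 0 + 18 = 23
σ = (1, 4, 3, 2): 11 + (-6) + (-6) + 17 = 16
σ = (2, 1, 3, 4): 30 + (-3) + (-6) + (-8) = 13
σ = (2, 1, 4, 3): 30 + (-3) + 12 + 18 = 57
σ = (2, 3, 1, 4): 30 + 13 + 11 + (-8) = 46
σ = (2, 3, 4, 1): 30 + 13 + 12 + 27 = 82
σ = (2, 4, 1, 3): 30 + (-6) + 11 + 18 = 53
σ = (2, 4, 3, 1): 30 + (-6) + (-6) + 27 = 45
σ = (3, 1, 2, 4): 5 + (-3) + 0 + (-8) = -6
σ = (3, 1, 4, 2): 5 + (-3) + 12 + 17 = 31
σ = (3, 2, 1, 4): 5 + (-6) + 11 + (-8) = 2
σ = (3, 2, 4, 1): 5 + (-6) + 12 + 27 = 38
σ = (3, 4, 1, 2): 5 + (-6) + 11 + 17 = 27
σ = (3, 4, 2, 1): 5 + (-6) + 0 + 27 = 26
σ = (4, 1, 2, 3): (-6) + (-3) + 0 + 18 = 9
σ = (4, 1, 3, 2): (-6) + (-3) + (-6) + 17 = 2
σ = (4, 2, 1, 3): (-6) + (-6) + 11 + 18 = 17
σ = (4, 2, 3, 1): (-6) + (-6) + (-6) + 27 = 9
σ = (4, 3, 1, 2): (-6) + 13 + 11 + 17 = 35
σ = (4, 3, 2, 1): (-6) + 13 + 0 + 27 = 34
Optimal value attained by: σ = (1, 2, 3, 4).
Answer: det⊕(A) = -9; verdict: NONSINGULAR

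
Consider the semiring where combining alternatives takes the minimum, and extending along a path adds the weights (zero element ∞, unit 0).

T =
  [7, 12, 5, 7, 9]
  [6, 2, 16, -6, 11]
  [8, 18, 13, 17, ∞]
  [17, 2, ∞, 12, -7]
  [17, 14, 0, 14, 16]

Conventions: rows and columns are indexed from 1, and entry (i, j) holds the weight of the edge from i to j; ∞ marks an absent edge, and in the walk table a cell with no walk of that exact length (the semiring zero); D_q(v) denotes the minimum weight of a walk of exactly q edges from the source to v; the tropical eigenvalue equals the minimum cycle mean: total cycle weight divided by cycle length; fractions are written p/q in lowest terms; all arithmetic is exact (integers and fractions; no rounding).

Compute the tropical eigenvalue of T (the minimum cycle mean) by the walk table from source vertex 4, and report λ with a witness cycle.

q=0: [∞, ∞, ∞, 0, ∞]
q=1: [17, 2, ∞, 12, -7]
q=2: [8, 4, -7, -4, 5]
q=3: [1, -2, 5, -2, -11]
q=4: [4, 0, -11, -8, -9]
q=5: [-3, -6, -9, -6, -15]
Optimal cycle mean attained by: cycle 2->4->2, total (-6) + 2, length 2.
Answer: λ = -2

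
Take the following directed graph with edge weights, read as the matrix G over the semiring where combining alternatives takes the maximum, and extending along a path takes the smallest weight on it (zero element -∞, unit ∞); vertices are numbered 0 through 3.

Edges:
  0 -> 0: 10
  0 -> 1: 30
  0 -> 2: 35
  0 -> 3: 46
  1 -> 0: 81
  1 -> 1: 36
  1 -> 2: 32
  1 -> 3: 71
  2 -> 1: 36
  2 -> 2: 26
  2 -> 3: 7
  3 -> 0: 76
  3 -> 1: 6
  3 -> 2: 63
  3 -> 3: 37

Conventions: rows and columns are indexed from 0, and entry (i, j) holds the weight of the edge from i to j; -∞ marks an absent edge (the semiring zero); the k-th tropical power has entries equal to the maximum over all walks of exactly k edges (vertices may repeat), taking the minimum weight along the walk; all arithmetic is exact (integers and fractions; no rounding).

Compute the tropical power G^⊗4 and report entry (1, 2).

G^⊗2:
  [46, 35, 46, 37]
  [71, 36, 63, 46]
  [36, 36, 32, 36]
  [37, 36, 37, 46]
G^⊗3:
  [37, 36, 37, 46]
  [46, 36, 46, 46]
  [36, 36, 36, 36]
  [46, 36, 46, 37]
G^⊗4:
  [46, 36, 46, 37]
  [46, 36, 46, 46]
  [36, 36, 36, 36]
  [37, 36, 37, 46]
Key observation: the optimum is the walk 1->3->0->3->2, with weight 71 min 76 min 46 min 63 = 46.
Optimal value attained by: walk 1->3->0->3->2.
Answer: (G^⊗4)[1][2] = 46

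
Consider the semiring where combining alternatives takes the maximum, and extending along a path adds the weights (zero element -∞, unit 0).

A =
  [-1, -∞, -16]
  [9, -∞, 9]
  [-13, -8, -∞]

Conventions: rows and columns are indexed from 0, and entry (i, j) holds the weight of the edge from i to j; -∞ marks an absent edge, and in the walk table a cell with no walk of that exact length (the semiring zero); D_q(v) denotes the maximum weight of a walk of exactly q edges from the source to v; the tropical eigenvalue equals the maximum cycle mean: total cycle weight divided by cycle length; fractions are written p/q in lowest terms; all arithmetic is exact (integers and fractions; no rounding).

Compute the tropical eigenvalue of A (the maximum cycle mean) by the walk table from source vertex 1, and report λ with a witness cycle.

q=0: [-∞, 0, -∞]
q=1: [9, -∞, 9]
q=2: [8, 1, -7]
q=3: [10, -15, 10]
Optimal cycle mean attained by: cycle 1->2->1, total 9 + (-8), length 2.
Answer: λ = 1/2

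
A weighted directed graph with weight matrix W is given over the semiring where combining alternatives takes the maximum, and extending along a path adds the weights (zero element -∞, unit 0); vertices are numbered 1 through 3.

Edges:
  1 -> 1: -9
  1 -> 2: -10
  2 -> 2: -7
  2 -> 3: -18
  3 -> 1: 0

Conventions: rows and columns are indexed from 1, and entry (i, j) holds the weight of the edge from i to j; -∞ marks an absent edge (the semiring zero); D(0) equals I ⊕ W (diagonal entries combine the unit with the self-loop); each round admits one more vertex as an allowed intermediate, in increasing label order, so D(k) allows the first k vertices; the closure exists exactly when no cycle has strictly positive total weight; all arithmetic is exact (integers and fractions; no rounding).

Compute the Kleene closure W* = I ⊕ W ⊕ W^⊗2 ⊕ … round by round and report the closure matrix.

D(0):
  [0, -10, -∞]
  [-∞, 0, -18]
  [0, -∞, 0]
D(1):
  [0, -10, -∞]
  [-∞, 0, -18]
  [0, -10, 0]
D(2):
  [0, -10, -28]
  [-∞, 0, -18]
  [0, -10, 0]
D(3):
  [0, -10, -28]
  [-18, 0, -18]
  [0, -10, 0]
Answer: W* = [[0, -10, -28], [-18, 0, -18], [0, -10, 0]]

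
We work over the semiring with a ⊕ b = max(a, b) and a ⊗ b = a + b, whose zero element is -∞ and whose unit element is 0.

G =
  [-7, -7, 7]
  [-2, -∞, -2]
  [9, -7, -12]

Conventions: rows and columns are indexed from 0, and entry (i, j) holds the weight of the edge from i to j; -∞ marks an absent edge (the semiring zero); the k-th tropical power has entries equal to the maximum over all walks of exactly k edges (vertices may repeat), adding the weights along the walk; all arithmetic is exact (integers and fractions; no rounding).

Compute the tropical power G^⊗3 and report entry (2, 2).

G^⊗2:
  [16, 0, 0]
  [7, -9, 5]
  [2, 2, 16]
G^⊗3:
  [9, 9, 23]
  [14, 0, 14]
  [25, 9, 9]
Key observation: the optimum is the walk 2->0->0->2, with weight 9 + (-7) + 7 = 9.
Optimal value attained by: walk 2->0->0->2.
Answer: (G^⊗3)[2][2] = 9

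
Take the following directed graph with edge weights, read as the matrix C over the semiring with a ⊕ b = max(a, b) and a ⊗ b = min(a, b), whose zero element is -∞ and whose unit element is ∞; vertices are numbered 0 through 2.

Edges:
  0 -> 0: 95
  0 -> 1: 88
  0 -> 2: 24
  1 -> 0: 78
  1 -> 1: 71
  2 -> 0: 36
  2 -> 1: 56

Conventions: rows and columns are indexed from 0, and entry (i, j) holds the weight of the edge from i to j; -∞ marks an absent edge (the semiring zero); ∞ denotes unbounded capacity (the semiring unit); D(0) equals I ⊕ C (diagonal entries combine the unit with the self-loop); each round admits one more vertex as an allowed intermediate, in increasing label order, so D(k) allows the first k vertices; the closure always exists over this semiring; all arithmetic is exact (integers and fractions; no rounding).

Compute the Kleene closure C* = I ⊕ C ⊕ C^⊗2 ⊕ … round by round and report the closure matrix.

D(0):
  [∞, 88, 24]
  [78, ∞, -∞]
  [36, 56, ∞]
D(1):
  [∞, 88, 24]
  [78, ∞, 24]
  [36, 56, ∞]
D(2):
  [∞, 88, 24]
  [78, ∞, 24]
  [56, 56, ∞]
D(3):
  [∞, 88, 24]
  [78, ∞, 24]
  [56, 56, ∞]
Answer: C* = [[∞, 88, 24], [78, ∞, 24], [56, 56, ∞]]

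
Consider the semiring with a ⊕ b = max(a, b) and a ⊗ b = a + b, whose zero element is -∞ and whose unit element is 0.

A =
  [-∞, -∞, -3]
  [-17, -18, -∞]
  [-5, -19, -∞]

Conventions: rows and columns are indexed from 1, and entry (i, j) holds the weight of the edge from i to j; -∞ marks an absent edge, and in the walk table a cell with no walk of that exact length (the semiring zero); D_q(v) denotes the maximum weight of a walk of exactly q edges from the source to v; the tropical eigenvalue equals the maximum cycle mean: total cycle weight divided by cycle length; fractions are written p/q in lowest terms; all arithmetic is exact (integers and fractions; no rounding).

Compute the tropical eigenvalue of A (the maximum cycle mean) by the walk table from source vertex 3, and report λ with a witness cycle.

q=0: [-∞, -∞, 0]
q=1: [-5, -19, -∞]
q=2: [-36, -37, -8]
q=3: [-13, -27, -39]
Optimal cycle mean attained by: cycle 1->3->1, total (-3) + (-5), length 2.
Answer: λ = -4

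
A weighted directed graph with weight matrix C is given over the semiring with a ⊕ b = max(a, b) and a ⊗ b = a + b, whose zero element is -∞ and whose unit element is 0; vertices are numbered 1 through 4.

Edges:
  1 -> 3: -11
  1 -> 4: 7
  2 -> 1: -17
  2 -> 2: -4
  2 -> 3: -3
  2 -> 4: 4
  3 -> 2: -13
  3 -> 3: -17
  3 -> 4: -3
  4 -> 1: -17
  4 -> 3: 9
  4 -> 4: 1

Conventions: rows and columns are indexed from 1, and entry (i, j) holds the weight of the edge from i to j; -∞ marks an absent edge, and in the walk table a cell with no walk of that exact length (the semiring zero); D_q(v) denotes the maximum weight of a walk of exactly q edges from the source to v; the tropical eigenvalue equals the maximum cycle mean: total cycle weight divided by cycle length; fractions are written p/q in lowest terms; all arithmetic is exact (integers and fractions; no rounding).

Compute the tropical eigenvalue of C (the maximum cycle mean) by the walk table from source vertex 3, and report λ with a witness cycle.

q=0: [-∞, -∞, 0, -∞]
q=1: [-∞, -13, -17, -3]
q=2: [-20, -17, 6, -2]
q=3: [-19, -7, 7, 3]
q=4: [-14, -6, 12, 4]
Optimal cycle mean attained by: cycle 3->4->3, total (-3) + 9, length 2.
Answer: λ = 3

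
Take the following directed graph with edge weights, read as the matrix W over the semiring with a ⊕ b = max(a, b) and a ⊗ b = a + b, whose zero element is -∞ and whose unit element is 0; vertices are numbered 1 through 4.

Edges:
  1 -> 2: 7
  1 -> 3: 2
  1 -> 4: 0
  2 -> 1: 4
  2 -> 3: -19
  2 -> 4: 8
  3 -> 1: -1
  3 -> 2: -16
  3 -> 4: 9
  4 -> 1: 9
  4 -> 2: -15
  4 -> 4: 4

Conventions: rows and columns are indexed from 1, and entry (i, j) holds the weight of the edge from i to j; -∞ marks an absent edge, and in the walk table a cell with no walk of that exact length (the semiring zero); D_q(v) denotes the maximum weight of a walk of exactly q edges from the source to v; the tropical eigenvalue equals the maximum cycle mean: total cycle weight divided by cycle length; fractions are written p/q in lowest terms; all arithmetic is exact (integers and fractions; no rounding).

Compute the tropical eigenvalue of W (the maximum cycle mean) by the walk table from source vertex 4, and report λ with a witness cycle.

q=0: [-∞, -∞, -∞, 0]
q=1: [9, -15, -∞, 4]
q=2: [13, 16, 11, 9]
q=3: [20, 20, 15, 24]
q=4: [33, 27, 22, 28]
Optimal cycle mean attained by: cycle 1->2->4->1, total 7 + 8 + 9, length 3.
Answer: λ = 8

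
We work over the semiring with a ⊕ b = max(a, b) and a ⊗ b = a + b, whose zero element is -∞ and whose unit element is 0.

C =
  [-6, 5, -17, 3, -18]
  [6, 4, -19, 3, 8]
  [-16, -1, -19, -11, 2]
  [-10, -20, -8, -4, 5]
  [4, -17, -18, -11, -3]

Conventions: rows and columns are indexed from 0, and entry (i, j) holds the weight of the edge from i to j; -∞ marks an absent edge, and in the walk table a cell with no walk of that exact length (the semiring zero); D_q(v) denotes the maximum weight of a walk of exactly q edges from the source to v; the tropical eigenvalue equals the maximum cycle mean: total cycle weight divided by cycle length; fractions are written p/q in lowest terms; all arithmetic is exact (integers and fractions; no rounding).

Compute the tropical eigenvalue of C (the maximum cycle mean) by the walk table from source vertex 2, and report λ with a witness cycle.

q=0: [-∞, -∞, 0, -∞, -∞]
q=1: [-16, -1, -19, -11, 2]
q=2: [6, 3, -16, 2, 7]
q=3: [11, 11, -6, 9, 11]
q=4: [17, 16, 1, 14, 19]
q=5: [23, 22, 6, 20, 24]
Optimal cycle mean attained by: cycle 0->1->4->0, total 5 + 8 + 4, length 3.
Answer: λ = 17/3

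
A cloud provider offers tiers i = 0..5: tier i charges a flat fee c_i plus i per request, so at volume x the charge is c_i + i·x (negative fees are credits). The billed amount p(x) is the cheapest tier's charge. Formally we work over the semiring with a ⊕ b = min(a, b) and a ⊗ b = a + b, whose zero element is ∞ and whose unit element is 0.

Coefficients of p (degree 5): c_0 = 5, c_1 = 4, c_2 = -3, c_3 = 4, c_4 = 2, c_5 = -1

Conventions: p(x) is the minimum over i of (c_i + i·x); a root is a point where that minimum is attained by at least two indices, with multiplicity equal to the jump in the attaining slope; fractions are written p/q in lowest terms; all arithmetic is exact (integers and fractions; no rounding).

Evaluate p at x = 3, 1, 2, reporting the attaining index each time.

p(3) = min(5+0·3=5, 4+1·3=7, -3+2·3=3, 4+3·3=13, 2+4·3=14, -1+5·3=14) = 3 (attained by i=2)
p(1) = min(5+0·1=5, 4+1·1=5, -3+2·1=-1, 4+3·1=7, 2+4·1=6, -1+5·1=4) = -1 (attained by i=2)
p(2) = min(5+0·2=5, 4+1·2=6, -3+2·2=1, 4+3·2=10, 2+4·2=10, -1+5·2=9) = 1 (attained by i=2)
Answer: p(3) = 3; p(1) = -1; p(2) = 1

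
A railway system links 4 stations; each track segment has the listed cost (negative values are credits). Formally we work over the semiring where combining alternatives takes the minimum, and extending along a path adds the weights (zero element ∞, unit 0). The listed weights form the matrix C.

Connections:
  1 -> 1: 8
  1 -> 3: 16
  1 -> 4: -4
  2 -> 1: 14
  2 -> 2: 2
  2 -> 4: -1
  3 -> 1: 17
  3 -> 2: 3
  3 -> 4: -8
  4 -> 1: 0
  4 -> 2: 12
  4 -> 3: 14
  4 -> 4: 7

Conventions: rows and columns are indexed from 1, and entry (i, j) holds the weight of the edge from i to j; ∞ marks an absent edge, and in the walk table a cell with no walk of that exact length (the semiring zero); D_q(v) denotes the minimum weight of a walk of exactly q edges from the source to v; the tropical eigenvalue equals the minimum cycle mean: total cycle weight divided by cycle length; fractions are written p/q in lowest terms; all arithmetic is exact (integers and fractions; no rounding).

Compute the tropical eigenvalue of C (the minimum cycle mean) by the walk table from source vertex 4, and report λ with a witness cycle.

q=0: [∞, ∞, ∞, 0]
q=1: [0, 12, 14, 7]
q=2: [7, 14, 16, -4]
q=3: [-4, 8, 10, 3]
q=4: [3, 10, 12, -8]
Optimal cycle mean attained by: cycle 1->4->1, total (-4) + 0, length 2.
Answer: λ = -2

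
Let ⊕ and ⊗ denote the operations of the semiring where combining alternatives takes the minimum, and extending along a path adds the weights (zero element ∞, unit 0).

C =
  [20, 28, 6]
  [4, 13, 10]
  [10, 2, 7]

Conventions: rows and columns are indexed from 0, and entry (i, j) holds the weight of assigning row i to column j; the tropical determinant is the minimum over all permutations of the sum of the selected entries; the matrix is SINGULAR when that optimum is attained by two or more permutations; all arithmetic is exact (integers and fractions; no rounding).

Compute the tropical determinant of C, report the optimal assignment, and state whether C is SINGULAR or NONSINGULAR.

σ = (0, 1, 2): 20 + 13 + 7 = 40
σ = (0, 2, 1): 20 + 10 + 2 = 32
σ = (1, 0, 2): 28 + 4 + 7 = 39
σ = (1, 2, 0): 28 + 10 + 10 = 48
σ = (2, 0, 1): 6 + 4 + 2 = 12
σ = (2, 1, 0): 6 + 13 + 10 = 29
Optimal value attained by: σ = (2, 0, 1).
Answer: det⊕(C) = 12; verdict: NONSINGULAR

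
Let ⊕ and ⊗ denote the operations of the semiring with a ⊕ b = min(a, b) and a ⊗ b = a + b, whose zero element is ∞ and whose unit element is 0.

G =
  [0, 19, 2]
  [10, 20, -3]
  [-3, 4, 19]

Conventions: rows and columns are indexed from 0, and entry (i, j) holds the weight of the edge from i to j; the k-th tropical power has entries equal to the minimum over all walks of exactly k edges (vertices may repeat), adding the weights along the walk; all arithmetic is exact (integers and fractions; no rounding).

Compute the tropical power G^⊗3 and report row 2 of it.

G^⊗2:
  [-1, 6, 2]
  [-6, 1, 12]
  [-3, 16, -1]
G^⊗3:
  [-1, 6, 1]
  [-6, 13, -4]
  [-4, 3, -1]
Answer: row 2 of G^⊗3 = [-4, 3, -1]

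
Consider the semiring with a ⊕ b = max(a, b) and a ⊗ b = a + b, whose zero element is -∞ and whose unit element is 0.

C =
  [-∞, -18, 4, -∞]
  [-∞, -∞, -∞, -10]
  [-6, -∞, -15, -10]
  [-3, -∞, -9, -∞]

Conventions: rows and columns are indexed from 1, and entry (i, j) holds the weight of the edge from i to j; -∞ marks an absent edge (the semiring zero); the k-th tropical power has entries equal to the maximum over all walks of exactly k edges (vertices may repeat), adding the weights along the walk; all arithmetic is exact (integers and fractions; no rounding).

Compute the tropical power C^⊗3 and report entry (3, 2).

C^⊗2:
  [-2, -∞, -11, -6]
  [-13, -∞, -19, -∞]
  [-13, -24, -2, -25]
  [-15, -21, 1, -19]
C^⊗3:
  [-9, -20, 2, -21]
  [-25, -31, -9, -29]
  [-8, -31, -9, -12]
  [-5, -33, -11, -9]
Key observation: the optimum is the walk 3->4->1->2, with weight (-10) + (-3) + (-18) = -31.
Optimal value attained by: walk 3->4->1->2.
Answer: (C^⊗3)[3][2] = -31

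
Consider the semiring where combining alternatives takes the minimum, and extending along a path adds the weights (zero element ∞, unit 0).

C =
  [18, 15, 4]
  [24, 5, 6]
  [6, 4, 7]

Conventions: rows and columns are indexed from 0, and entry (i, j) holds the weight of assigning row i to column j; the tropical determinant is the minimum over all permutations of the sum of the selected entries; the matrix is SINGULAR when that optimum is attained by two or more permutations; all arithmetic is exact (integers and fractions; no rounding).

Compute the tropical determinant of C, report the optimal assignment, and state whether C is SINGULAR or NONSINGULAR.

σ = (0, 1, 2): 18 + 5 + 7 = 30
σ = (0, 2, 1): 18 + 6 + 4 = 28
σ = (1, 0, 2): 15 + 24 + 7 = 46
σ = (1, 2, 0): 15 + 6 + 6 = 27
σ = (2, 0, 1): 4 + 24 + 4 = 32
σ = (2, 1, 0): 4 + 5 + 6 = 15
Optimal value attained by: σ = (2, 1, 0).
Answer: det⊕(C) = 15; verdict: NONSINGULAR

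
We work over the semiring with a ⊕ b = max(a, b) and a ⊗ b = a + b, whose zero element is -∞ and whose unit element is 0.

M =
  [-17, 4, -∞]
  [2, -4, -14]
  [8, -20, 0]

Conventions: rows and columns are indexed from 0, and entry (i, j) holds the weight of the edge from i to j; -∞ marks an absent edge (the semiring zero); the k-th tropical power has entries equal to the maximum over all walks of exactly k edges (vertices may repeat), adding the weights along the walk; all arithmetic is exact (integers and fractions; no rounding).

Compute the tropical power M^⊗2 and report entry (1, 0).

M^⊗2:
  [6, 0, -10]
  [-2, 6, -14]
  [8, 12, 0]
Key observation: the optimum is the walk 1->1->0, with weight (-4) + 2 = -2.
Optimal value attained by: walk 1->1->0.
Answer: (M^⊗2)[1][0] = -2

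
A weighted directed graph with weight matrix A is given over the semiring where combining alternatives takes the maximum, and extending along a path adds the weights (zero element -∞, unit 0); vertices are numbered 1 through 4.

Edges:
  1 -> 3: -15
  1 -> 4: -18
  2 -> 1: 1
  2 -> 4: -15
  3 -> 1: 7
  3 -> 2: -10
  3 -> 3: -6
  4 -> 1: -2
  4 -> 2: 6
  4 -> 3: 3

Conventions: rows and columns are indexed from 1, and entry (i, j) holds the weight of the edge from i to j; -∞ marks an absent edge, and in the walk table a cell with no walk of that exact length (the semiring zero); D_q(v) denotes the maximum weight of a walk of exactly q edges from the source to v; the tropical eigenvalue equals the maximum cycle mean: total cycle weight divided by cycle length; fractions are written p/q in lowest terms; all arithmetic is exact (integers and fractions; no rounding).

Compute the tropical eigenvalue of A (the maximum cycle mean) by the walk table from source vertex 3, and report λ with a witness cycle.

q=0: [-∞, -∞, 0, -∞]
q=1: [7, -10, -6, -∞]
q=2: [1, -16, -8, -11]
q=3: [-1, -5, -8, -17]
q=4: [-1, -11, -14, -19]
Optimal cycle mean attained by: cycle 1->4->3->1, total (-18) + 3 + 7, length 3.
Answer: λ = -8/3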